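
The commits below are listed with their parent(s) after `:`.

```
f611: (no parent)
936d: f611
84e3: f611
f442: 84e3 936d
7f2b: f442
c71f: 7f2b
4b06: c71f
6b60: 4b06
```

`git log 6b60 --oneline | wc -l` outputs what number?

8

Walking parent pointers from 6b60: reachable set = {4b06, 6b60, 7f2b, 84e3, 936d, c71f, f442, f611}.
That is 8 commits.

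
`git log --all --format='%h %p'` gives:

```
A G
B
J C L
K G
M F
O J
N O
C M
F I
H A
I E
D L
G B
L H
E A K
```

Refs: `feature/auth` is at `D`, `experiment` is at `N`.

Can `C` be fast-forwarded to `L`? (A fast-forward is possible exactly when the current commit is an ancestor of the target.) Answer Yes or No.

No

A fast-forward from C to L is possible iff C is an ancestor of L.
Ancestors of L: {A, B, G, H, L}.
C is not among them, so fast-forward is not possible.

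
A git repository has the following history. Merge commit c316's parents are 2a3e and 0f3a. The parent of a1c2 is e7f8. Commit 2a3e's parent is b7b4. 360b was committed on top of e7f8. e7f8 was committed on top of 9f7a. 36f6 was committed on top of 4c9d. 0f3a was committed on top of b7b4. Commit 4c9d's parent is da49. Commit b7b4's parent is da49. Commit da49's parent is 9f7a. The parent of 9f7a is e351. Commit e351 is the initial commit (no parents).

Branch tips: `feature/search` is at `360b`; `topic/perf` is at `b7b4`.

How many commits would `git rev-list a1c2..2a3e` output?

Reachable from 2a3e: {2a3e, 9f7a, b7b4, da49, e351}.
Reachable from a1c2: {9f7a, a1c2, e351, e7f8}.
In 2a3e's history but not a1c2's: {2a3e, b7b4, da49} — 3 commits.

3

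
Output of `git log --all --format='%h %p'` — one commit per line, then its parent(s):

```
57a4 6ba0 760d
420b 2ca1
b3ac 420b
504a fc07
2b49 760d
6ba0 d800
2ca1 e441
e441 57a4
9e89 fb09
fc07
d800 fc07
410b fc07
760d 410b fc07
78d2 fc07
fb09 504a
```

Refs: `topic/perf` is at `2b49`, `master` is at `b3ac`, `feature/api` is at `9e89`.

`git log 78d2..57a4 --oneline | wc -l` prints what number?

5

Reachable from 57a4: {410b, 57a4, 6ba0, 760d, d800, fc07}.
Reachable from 78d2: {78d2, fc07}.
In 57a4's history but not 78d2's: {410b, 57a4, 6ba0, 760d, d800} — 5 commits.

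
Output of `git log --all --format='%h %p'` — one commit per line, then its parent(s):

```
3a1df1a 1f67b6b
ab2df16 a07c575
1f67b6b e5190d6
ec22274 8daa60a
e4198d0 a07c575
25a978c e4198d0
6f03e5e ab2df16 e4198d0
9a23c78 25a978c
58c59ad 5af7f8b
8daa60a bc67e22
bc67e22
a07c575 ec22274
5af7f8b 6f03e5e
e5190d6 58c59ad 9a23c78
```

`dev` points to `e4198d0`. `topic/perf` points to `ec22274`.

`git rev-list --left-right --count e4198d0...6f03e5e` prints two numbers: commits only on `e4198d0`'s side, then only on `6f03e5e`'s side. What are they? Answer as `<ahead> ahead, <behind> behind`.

Reachable from e4198d0: {8daa60a, a07c575, bc67e22, e4198d0, ec22274}.
Reachable from 6f03e5e: {6f03e5e, 8daa60a, a07c575, ab2df16, bc67e22, e4198d0, ec22274}.
Only in e4198d0's history (ahead): {} — 0.
Only in 6f03e5e's history (behind): {6f03e5e, ab2df16} — 2.

0 ahead, 2 behind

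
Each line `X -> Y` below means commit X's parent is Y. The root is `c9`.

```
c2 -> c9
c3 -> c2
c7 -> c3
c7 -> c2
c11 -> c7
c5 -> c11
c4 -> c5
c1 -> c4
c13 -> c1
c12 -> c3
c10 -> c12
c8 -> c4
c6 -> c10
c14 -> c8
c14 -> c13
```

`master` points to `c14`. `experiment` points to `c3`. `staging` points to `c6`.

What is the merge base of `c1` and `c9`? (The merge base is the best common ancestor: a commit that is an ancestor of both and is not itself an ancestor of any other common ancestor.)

Ancestors of c1: {c1, c11, c2, c3, c4, c5, c7, c9}.
Ancestors of c9: {c9}.
Common ancestors: {c9}.
The only common ancestor is c9, so it is the merge base.

c9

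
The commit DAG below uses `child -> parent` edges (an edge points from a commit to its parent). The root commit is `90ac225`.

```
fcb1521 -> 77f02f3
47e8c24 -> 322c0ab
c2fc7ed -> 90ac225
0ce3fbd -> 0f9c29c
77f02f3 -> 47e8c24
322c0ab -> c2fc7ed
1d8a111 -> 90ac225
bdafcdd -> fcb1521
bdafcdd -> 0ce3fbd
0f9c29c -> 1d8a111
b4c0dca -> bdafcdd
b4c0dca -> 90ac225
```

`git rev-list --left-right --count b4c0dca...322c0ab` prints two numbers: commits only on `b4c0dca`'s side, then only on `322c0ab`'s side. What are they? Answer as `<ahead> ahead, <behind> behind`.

8 ahead, 0 behind

Reachable from b4c0dca: {0ce3fbd, 0f9c29c, 1d8a111, 322c0ab, 47e8c24, 77f02f3, 90ac225, b4c0dca, bdafcdd, c2fc7ed, fcb1521}.
Reachable from 322c0ab: {322c0ab, 90ac225, c2fc7ed}.
Only in b4c0dca's history (ahead): {0ce3fbd, 0f9c29c, 1d8a111, 47e8c24, 77f02f3, b4c0dca, bdafcdd, fcb1521} — 8.
Only in 322c0ab's history (behind): {} — 0.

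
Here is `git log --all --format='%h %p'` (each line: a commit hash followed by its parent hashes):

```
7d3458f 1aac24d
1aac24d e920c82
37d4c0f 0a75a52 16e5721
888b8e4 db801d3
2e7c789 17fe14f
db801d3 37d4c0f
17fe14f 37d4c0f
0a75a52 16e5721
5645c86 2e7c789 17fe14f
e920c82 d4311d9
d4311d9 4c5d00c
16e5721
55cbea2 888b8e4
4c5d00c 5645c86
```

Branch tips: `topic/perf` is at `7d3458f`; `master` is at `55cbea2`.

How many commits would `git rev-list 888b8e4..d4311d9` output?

Reachable from d4311d9: {0a75a52, 16e5721, 17fe14f, 2e7c789, 37d4c0f, 4c5d00c, 5645c86, d4311d9}.
Reachable from 888b8e4: {0a75a52, 16e5721, 37d4c0f, 888b8e4, db801d3}.
In d4311d9's history but not 888b8e4's: {17fe14f, 2e7c789, 4c5d00c, 5645c86, d4311d9} — 5 commits.

5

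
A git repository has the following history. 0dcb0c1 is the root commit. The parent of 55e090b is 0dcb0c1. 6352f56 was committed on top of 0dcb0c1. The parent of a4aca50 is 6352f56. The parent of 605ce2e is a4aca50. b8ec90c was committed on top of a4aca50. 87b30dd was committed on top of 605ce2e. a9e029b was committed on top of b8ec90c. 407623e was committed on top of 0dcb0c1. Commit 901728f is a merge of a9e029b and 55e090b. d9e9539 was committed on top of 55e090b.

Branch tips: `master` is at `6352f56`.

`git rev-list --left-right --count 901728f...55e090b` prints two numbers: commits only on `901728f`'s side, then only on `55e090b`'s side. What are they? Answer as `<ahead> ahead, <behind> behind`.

5 ahead, 0 behind

Reachable from 901728f: {0dcb0c1, 55e090b, 6352f56, 901728f, a4aca50, a9e029b, b8ec90c}.
Reachable from 55e090b: {0dcb0c1, 55e090b}.
Only in 901728f's history (ahead): {6352f56, 901728f, a4aca50, a9e029b, b8ec90c} — 5.
Only in 55e090b's history (behind): {} — 0.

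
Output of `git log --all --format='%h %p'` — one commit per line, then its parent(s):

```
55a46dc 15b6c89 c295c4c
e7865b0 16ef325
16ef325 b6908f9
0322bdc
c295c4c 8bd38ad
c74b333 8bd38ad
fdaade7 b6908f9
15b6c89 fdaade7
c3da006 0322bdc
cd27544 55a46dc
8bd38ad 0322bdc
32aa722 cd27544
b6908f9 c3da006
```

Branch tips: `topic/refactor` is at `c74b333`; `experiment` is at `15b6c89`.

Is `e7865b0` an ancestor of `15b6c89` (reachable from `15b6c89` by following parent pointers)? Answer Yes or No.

Ancestors of 15b6c89: {0322bdc, 15b6c89, b6908f9, c3da006, fdaade7}.
e7865b0 is not in that set, so it is not an ancestor of 15b6c89.

No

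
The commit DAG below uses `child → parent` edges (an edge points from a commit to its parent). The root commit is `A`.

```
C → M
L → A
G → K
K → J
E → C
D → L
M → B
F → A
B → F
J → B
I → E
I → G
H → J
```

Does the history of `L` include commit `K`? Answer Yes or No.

No

Ancestors of L: {A, L}.
K is not in that set, so it is not an ancestor of L.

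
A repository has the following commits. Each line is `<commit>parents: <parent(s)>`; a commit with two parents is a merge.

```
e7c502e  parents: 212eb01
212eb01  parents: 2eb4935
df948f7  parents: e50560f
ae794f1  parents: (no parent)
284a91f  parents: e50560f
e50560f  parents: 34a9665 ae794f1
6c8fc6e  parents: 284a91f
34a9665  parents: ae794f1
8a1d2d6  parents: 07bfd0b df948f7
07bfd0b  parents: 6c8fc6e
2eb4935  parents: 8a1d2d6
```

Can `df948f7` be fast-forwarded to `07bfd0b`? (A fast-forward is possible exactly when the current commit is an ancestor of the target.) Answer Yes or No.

A fast-forward from df948f7 to 07bfd0b is possible iff df948f7 is an ancestor of 07bfd0b.
Ancestors of 07bfd0b: {07bfd0b, 284a91f, 34a9665, 6c8fc6e, ae794f1, e50560f}.
df948f7 is not among them, so fast-forward is not possible.

No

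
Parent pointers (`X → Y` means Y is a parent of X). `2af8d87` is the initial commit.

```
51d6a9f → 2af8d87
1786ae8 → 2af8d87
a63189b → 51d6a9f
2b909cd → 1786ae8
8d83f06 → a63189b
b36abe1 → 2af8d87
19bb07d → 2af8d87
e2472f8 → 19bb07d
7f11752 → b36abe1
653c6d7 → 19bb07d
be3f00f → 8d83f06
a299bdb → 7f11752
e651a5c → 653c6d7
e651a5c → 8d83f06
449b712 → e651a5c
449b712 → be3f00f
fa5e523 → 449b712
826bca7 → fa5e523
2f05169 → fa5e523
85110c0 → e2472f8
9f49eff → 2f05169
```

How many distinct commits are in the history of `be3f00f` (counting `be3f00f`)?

Walking parent pointers from be3f00f: reachable set = {2af8d87, 51d6a9f, 8d83f06, a63189b, be3f00f}.
That is 5 commits.

5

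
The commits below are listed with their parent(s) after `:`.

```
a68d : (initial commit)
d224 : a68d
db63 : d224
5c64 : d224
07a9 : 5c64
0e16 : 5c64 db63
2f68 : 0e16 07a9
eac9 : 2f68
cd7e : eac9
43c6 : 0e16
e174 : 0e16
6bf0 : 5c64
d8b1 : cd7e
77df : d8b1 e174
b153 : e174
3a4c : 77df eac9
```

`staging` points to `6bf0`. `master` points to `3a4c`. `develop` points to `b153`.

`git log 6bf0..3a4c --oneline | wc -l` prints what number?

10

Reachable from 3a4c: {07a9, 0e16, 2f68, 3a4c, 5c64, 77df, a68d, cd7e, d224, d8b1, db63, e174, eac9}.
Reachable from 6bf0: {5c64, 6bf0, a68d, d224}.
In 3a4c's history but not 6bf0's: {07a9, 0e16, 2f68, 3a4c, 77df, cd7e, d8b1, db63, e174, eac9} — 10 commits.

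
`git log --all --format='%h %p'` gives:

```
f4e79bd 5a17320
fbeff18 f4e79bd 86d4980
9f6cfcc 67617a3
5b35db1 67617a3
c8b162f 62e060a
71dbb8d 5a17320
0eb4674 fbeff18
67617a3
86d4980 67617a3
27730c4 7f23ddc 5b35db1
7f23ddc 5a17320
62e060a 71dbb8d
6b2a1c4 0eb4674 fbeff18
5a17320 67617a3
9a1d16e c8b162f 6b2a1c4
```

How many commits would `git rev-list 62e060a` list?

Walking parent pointers from 62e060a: reachable set = {5a17320, 62e060a, 67617a3, 71dbb8d}.
That is 4 commits.

4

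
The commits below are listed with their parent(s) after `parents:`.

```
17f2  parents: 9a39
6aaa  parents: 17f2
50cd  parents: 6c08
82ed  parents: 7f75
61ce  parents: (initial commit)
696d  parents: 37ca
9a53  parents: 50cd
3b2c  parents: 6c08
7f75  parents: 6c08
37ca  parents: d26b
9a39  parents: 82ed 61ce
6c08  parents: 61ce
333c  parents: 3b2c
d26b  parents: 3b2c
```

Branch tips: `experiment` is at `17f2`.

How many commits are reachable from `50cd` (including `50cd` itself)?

Walking parent pointers from 50cd: reachable set = {50cd, 61ce, 6c08}.
That is 3 commits.

3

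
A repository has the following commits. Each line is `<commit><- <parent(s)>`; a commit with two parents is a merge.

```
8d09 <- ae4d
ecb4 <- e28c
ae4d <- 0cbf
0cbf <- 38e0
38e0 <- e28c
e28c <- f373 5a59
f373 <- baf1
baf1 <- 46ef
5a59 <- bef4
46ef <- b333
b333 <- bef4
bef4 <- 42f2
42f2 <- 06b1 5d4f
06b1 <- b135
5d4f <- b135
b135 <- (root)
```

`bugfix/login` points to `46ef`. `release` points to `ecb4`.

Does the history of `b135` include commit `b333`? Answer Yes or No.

No

Ancestors of b135: {b135}.
b333 is not in that set, so it is not an ancestor of b135.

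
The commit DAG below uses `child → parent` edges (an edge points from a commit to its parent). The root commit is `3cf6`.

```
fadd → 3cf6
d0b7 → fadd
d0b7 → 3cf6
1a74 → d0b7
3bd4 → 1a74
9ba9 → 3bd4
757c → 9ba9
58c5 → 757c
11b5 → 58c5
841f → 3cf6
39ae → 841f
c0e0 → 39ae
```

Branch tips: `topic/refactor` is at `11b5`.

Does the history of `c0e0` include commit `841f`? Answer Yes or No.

Ancestors of c0e0 (commits reachable by following parents): {39ae, 3cf6, 841f, c0e0}.
841f is in that set, so it is an ancestor of c0e0.

Yes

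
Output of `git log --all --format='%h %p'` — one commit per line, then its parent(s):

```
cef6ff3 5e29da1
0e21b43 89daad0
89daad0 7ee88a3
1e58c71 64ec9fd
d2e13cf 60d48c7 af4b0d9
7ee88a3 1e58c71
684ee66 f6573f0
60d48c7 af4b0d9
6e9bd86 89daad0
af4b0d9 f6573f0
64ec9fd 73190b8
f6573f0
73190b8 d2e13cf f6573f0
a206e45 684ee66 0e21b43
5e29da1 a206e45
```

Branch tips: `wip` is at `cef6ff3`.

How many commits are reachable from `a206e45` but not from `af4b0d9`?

Reachable from a206e45: {0e21b43, 1e58c71, 60d48c7, 64ec9fd, 684ee66, 73190b8, 7ee88a3, 89daad0, a206e45, af4b0d9, d2e13cf, f6573f0}.
Reachable from af4b0d9: {af4b0d9, f6573f0}.
In a206e45's history but not af4b0d9's: {0e21b43, 1e58c71, 60d48c7, 64ec9fd, 684ee66, 73190b8, 7ee88a3, 89daad0, a206e45, d2e13cf} — 10 commits.

10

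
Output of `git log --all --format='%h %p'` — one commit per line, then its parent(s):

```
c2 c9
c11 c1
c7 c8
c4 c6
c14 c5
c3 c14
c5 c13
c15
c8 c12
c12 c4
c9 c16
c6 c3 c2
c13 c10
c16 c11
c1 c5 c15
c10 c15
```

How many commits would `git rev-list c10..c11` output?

Reachable from c11: {c1, c10, c11, c13, c15, c5}.
Reachable from c10: {c10, c15}.
In c11's history but not c10's: {c1, c11, c13, c5} — 4 commits.

4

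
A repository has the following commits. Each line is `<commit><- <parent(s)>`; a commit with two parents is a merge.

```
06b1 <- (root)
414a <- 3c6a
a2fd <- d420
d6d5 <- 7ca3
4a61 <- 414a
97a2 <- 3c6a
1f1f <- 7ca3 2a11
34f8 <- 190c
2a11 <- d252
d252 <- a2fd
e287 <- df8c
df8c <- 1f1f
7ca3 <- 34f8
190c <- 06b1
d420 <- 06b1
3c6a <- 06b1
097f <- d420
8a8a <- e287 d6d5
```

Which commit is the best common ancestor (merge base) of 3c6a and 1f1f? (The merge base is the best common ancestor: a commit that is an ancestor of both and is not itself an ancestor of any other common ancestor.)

06b1

Ancestors of 3c6a: {06b1, 3c6a}.
Ancestors of 1f1f: {06b1, 190c, 1f1f, 2a11, 34f8, 7ca3, a2fd, d252, d420}.
Common ancestors: {06b1}.
The only common ancestor is 06b1, so it is the merge base.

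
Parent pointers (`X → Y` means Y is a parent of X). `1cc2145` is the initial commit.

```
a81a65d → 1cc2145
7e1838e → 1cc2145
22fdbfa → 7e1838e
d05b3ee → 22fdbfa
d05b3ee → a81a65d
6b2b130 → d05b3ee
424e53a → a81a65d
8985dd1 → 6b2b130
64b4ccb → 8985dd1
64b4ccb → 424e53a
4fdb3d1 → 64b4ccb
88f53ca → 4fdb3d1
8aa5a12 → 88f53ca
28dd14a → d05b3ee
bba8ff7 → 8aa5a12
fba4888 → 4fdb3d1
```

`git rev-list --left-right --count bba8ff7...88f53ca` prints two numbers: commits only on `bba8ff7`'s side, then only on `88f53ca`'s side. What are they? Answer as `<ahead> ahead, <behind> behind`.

2 ahead, 0 behind

Reachable from bba8ff7: {1cc2145, 22fdbfa, 424e53a, 4fdb3d1, 64b4ccb, 6b2b130, 7e1838e, 88f53ca, 8985dd1, 8aa5a12, a81a65d, bba8ff7, d05b3ee}.
Reachable from 88f53ca: {1cc2145, 22fdbfa, 424e53a, 4fdb3d1, 64b4ccb, 6b2b130, 7e1838e, 88f53ca, 8985dd1, a81a65d, d05b3ee}.
Only in bba8ff7's history (ahead): {8aa5a12, bba8ff7} — 2.
Only in 88f53ca's history (behind): {} — 0.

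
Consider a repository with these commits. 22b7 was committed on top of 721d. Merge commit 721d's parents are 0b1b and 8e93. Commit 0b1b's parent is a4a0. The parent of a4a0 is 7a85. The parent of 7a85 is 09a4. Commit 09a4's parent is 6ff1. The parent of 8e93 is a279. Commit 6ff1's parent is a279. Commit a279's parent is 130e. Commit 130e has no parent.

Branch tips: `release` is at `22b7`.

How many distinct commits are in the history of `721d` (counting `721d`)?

Walking parent pointers from 721d: reachable set = {09a4, 0b1b, 130e, 6ff1, 721d, 7a85, 8e93, a279, a4a0}.
That is 9 commits.

9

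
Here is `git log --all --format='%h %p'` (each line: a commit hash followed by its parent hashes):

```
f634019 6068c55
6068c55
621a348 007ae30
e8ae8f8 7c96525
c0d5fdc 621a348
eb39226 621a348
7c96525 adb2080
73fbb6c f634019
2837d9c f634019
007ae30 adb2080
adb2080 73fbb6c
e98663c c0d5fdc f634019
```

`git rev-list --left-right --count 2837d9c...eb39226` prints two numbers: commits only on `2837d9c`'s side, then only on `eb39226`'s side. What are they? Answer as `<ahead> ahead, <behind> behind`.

Reachable from 2837d9c: {2837d9c, 6068c55, f634019}.
Reachable from eb39226: {007ae30, 6068c55, 621a348, 73fbb6c, adb2080, eb39226, f634019}.
Only in 2837d9c's history (ahead): {2837d9c} — 1.
Only in eb39226's history (behind): {007ae30, 621a348, 73fbb6c, adb2080, eb39226} — 5.

1 ahead, 5 behind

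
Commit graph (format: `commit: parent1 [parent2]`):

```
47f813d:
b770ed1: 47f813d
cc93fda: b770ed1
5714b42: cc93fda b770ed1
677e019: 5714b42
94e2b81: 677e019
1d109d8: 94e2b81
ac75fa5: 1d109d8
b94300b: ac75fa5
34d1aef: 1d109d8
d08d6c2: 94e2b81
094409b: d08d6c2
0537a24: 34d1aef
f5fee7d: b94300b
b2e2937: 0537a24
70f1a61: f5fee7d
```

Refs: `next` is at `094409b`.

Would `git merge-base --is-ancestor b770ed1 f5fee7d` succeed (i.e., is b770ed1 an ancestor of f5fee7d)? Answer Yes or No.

Ancestors of f5fee7d (commits reachable by following parents): {1d109d8, 47f813d, 5714b42, 677e019, 94e2b81, ac75fa5, b770ed1, b94300b, cc93fda, f5fee7d}.
b770ed1 is in that set, so it is an ancestor of f5fee7d.

Yes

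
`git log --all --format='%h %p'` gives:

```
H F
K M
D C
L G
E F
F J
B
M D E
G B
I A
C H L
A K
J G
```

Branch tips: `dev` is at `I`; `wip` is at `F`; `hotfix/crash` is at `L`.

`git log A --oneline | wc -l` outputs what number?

12

Walking parent pointers from A: reachable set = {A, B, C, D, E, F, G, H, J, K, L, M}.
That is 12 commits.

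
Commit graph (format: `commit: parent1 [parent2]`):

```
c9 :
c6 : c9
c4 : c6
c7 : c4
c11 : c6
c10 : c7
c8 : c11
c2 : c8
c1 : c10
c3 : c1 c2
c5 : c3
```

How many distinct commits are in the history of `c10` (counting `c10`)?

5

Walking parent pointers from c10: reachable set = {c10, c4, c6, c7, c9}.
That is 5 commits.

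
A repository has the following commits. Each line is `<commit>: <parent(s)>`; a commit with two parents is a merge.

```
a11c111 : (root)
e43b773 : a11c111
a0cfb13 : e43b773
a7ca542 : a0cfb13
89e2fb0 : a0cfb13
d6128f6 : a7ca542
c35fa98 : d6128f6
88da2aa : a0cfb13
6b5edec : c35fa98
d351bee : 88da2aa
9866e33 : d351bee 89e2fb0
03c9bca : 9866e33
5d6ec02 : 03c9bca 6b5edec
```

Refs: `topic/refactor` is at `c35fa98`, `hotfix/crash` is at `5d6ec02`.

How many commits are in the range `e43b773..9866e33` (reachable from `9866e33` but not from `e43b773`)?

Reachable from 9866e33: {88da2aa, 89e2fb0, 9866e33, a0cfb13, a11c111, d351bee, e43b773}.
Reachable from e43b773: {a11c111, e43b773}.
In 9866e33's history but not e43b773's: {88da2aa, 89e2fb0, 9866e33, a0cfb13, d351bee} — 5 commits.

5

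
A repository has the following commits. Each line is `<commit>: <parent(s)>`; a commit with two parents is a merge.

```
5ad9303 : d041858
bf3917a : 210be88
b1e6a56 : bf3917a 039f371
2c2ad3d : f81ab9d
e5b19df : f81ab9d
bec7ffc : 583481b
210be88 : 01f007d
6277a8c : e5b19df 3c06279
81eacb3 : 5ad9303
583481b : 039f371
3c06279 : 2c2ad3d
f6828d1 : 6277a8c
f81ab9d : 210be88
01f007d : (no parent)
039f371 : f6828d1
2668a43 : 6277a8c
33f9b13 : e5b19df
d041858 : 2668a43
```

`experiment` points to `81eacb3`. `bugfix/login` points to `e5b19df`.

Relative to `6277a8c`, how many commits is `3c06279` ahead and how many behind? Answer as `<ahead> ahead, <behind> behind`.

Reachable from 3c06279: {01f007d, 210be88, 2c2ad3d, 3c06279, f81ab9d}.
Reachable from 6277a8c: {01f007d, 210be88, 2c2ad3d, 3c06279, 6277a8c, e5b19df, f81ab9d}.
Only in 3c06279's history (ahead): {} — 0.
Only in 6277a8c's history (behind): {6277a8c, e5b19df} — 2.

0 ahead, 2 behind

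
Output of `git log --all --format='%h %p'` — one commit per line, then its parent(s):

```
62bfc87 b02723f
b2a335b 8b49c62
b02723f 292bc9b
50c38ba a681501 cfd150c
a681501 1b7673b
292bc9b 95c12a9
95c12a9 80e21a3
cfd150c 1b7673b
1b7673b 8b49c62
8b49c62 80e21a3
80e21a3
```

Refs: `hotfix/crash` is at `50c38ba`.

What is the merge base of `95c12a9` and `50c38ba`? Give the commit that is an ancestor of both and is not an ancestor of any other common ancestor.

80e21a3

Ancestors of 95c12a9: {80e21a3, 95c12a9}.
Ancestors of 50c38ba: {1b7673b, 50c38ba, 80e21a3, 8b49c62, a681501, cfd150c}.
Common ancestors: {80e21a3}.
The only common ancestor is 80e21a3, so it is the merge base.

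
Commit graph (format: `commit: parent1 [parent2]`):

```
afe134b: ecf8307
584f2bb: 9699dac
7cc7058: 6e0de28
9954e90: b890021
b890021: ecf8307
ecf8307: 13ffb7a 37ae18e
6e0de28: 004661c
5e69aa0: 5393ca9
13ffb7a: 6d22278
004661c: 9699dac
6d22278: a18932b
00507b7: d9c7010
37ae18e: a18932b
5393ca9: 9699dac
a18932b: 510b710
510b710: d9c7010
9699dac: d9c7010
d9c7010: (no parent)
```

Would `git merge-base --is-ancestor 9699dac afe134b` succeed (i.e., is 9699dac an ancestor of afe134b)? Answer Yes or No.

No

Ancestors of afe134b: {13ffb7a, 37ae18e, 510b710, 6d22278, a18932b, afe134b, d9c7010, ecf8307}.
9699dac is not in that set, so it is not an ancestor of afe134b.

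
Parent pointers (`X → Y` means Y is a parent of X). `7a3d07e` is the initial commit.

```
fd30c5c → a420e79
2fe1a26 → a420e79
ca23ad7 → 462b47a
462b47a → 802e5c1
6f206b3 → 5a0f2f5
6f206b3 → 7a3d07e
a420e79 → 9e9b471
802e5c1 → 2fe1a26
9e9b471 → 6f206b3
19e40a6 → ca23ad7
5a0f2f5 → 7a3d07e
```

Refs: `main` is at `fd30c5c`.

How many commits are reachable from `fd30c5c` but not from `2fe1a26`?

1

Reachable from fd30c5c: {5a0f2f5, 6f206b3, 7a3d07e, 9e9b471, a420e79, fd30c5c}.
Reachable from 2fe1a26: {2fe1a26, 5a0f2f5, 6f206b3, 7a3d07e, 9e9b471, a420e79}.
In fd30c5c's history but not 2fe1a26's: {fd30c5c} — 1 commit.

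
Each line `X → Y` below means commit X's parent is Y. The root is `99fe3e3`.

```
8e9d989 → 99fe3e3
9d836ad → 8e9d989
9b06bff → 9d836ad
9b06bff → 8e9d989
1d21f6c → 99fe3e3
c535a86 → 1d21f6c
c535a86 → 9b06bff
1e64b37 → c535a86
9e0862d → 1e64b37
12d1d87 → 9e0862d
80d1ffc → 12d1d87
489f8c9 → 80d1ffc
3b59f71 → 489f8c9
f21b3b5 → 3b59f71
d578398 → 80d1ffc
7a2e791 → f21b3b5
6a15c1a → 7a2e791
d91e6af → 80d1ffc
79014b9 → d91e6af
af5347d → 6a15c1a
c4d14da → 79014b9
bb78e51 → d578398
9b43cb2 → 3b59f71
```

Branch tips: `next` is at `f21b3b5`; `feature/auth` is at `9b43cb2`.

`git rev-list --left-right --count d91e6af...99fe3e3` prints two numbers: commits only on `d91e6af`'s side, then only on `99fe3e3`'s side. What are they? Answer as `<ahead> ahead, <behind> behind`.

Reachable from d91e6af: {12d1d87, 1d21f6c, 1e64b37, 80d1ffc, 8e9d989, 99fe3e3, 9b06bff, 9d836ad, 9e0862d, c535a86, d91e6af}.
Reachable from 99fe3e3: {99fe3e3}.
Only in d91e6af's history (ahead): {12d1d87, 1d21f6c, 1e64b37, 80d1ffc, 8e9d989, 9b06bff, 9d836ad, 9e0862d, c535a86, d91e6af} — 10.
Only in 99fe3e3's history (behind): {} — 0.

10 ahead, 0 behind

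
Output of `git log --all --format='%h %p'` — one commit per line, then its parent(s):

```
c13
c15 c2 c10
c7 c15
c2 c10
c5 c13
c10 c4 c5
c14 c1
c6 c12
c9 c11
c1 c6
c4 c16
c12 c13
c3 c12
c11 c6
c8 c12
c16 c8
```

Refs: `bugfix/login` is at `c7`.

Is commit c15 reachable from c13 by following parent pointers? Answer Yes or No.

Ancestors of c13: {c13}.
c15 is not in that set, so it is not an ancestor of c13.

No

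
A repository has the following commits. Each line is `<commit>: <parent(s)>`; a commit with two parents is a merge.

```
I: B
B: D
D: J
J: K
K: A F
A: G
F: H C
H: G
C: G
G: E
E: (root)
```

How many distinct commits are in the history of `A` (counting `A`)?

Walking parent pointers from A: reachable set = {A, E, G}.
That is 3 commits.

3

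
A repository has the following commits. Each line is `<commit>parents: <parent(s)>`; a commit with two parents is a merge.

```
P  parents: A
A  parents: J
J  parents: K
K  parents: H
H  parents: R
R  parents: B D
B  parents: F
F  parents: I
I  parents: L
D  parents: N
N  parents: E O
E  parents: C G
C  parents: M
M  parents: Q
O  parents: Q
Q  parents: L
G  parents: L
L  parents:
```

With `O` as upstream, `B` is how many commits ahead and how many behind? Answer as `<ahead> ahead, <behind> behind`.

3 ahead, 2 behind

Reachable from B: {B, F, I, L}.
Reachable from O: {L, O, Q}.
Only in B's history (ahead): {B, F, I} — 3.
Only in O's history (behind): {O, Q} — 2.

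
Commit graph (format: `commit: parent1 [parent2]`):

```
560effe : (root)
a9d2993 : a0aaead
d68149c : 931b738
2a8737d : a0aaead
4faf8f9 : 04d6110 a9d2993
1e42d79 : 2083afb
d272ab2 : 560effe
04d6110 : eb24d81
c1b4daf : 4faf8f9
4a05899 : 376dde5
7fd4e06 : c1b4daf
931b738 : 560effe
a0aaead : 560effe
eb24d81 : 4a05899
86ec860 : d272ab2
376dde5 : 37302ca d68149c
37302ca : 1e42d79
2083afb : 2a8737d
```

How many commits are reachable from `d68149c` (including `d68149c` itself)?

3

Walking parent pointers from d68149c: reachable set = {560effe, 931b738, d68149c}.
That is 3 commits.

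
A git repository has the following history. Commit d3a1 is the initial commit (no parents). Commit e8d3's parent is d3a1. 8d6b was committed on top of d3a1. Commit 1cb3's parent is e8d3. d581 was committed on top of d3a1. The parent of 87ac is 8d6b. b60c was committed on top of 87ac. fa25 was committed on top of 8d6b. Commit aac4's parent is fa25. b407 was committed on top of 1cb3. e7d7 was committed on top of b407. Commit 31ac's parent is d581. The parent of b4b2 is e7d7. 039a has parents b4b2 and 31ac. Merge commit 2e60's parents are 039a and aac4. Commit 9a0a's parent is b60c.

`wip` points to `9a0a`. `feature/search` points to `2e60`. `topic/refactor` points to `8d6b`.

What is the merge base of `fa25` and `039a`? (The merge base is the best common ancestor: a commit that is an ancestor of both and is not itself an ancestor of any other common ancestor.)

d3a1

Ancestors of fa25: {8d6b, d3a1, fa25}.
Ancestors of 039a: {039a, 1cb3, 31ac, b407, b4b2, d3a1, d581, e7d7, e8d3}.
Common ancestors: {d3a1}.
The only common ancestor is d3a1, so it is the merge base.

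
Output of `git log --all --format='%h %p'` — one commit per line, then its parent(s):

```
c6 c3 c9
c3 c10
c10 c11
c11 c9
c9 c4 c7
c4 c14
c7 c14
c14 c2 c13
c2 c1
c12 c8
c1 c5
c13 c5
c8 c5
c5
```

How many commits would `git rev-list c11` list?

Walking parent pointers from c11: reachable set = {c1, c11, c13, c14, c2, c4, c5, c7, c9}.
That is 9 commits.

9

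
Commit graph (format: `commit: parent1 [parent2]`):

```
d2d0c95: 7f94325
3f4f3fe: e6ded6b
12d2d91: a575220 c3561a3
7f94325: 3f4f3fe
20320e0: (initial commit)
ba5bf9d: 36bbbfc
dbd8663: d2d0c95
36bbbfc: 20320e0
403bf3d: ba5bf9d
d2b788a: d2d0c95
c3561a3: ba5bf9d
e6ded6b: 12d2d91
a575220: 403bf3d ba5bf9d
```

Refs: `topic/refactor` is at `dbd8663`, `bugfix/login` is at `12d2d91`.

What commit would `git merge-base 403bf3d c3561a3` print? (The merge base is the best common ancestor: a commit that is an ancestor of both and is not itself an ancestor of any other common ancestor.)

Ancestors of 403bf3d: {20320e0, 36bbbfc, 403bf3d, ba5bf9d}.
Ancestors of c3561a3: {20320e0, 36bbbfc, ba5bf9d, c3561a3}.
Common ancestors: {20320e0, 36bbbfc, ba5bf9d}.
Among these, ba5bf9d is not an ancestor of any other common ancestor — it is the merge base.

ba5bf9d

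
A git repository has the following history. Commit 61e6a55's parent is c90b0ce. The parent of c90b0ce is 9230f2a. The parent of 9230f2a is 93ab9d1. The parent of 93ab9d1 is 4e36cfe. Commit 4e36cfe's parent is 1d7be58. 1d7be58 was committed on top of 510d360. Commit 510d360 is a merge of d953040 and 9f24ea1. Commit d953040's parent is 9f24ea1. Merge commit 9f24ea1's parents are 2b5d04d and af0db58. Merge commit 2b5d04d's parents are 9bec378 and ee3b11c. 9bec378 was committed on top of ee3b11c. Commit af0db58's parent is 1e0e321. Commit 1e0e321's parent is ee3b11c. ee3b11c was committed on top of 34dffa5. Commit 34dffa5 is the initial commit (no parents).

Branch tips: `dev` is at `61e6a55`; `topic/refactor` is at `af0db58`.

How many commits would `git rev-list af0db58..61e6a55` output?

11

Reachable from 61e6a55: {1d7be58, 1e0e321, 2b5d04d, 34dffa5, 4e36cfe, 510d360, 61e6a55, 9230f2a, 93ab9d1, 9bec378, 9f24ea1, af0db58, c90b0ce, d953040, ee3b11c}.
Reachable from af0db58: {1e0e321, 34dffa5, af0db58, ee3b11c}.
In 61e6a55's history but not af0db58's: {1d7be58, 2b5d04d, 4e36cfe, 510d360, 61e6a55, 9230f2a, 93ab9d1, 9bec378, 9f24ea1, c90b0ce, d953040} — 11 commits.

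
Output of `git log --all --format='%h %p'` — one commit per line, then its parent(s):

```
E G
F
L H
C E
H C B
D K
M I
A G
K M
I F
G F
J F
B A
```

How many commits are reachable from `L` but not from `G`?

Reachable from L: {A, B, C, E, F, G, H, L}.
Reachable from G: {F, G}.
In L's history but not G's: {A, B, C, E, H, L} — 6 commits.

6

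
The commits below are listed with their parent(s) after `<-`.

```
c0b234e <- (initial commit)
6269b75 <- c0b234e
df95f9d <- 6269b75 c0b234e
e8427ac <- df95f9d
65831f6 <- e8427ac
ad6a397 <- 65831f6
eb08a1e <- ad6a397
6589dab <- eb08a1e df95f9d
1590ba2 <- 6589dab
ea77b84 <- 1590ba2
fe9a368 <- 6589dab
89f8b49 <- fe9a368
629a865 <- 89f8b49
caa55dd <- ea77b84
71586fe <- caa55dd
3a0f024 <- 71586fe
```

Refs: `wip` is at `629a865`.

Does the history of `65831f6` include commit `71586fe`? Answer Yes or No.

Ancestors of 65831f6: {6269b75, 65831f6, c0b234e, df95f9d, e8427ac}.
71586fe is not in that set, so it is not an ancestor of 65831f6.

No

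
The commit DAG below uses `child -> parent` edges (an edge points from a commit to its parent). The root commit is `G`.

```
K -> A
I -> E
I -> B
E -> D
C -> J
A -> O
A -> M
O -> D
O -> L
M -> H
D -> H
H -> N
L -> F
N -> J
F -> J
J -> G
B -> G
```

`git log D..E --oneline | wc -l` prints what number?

Reachable from E: {D, E, G, H, J, N}.
Reachable from D: {D, G, H, J, N}.
In E's history but not D's: {E} — 1 commit.

1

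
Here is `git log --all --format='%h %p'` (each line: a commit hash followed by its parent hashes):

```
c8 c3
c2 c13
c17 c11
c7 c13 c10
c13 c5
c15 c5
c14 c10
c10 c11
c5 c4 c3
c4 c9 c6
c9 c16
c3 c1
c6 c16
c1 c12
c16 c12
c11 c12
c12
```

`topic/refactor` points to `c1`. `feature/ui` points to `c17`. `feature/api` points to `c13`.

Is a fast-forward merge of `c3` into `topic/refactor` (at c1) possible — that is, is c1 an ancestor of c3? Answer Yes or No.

Yes

A fast-forward from c1 to c3 is possible iff c1 is an ancestor of c3.
Ancestors of c3: {c1, c12, c3}.
c1 is among them, so fast-forward is possible.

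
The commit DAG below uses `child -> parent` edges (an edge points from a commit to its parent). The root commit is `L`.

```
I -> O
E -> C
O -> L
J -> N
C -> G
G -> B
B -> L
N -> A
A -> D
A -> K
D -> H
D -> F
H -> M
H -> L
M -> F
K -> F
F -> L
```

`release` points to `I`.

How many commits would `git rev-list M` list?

3

Walking parent pointers from M: reachable set = {F, L, M}.
That is 3 commits.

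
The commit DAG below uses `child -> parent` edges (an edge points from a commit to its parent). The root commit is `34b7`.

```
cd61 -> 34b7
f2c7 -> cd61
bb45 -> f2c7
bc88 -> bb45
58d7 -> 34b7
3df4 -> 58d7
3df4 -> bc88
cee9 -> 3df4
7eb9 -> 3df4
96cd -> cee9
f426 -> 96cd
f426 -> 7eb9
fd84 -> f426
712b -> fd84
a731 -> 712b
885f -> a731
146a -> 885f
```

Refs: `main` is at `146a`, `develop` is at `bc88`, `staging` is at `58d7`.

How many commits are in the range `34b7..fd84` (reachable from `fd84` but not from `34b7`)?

11

Reachable from fd84: {34b7, 3df4, 58d7, 7eb9, 96cd, bb45, bc88, cd61, cee9, f2c7, f426, fd84}.
Reachable from 34b7: {34b7}.
In fd84's history but not 34b7's: {3df4, 58d7, 7eb9, 96cd, bb45, bc88, cd61, cee9, f2c7, f426, fd84} — 11 commits.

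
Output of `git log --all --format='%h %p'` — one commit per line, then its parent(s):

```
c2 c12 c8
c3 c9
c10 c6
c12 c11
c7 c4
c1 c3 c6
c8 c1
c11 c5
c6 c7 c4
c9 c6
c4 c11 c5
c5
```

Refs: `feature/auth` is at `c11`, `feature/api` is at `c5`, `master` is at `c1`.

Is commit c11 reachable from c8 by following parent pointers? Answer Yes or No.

Yes

Ancestors of c8 (commits reachable by following parents): {c1, c11, c3, c4, c5, c6, c7, c8, c9}.
c11 is in that set, so it is an ancestor of c8.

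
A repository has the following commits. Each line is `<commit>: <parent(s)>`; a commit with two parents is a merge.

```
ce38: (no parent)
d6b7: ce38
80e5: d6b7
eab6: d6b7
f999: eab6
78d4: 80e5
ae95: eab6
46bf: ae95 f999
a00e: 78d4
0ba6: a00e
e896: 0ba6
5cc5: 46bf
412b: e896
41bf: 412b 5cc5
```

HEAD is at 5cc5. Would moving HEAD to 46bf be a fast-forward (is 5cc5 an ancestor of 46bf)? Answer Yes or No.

No

A fast-forward from 5cc5 to 46bf is possible iff 5cc5 is an ancestor of 46bf.
Ancestors of 46bf: {46bf, ae95, ce38, d6b7, eab6, f999}.
5cc5 is not among them, so fast-forward is not possible.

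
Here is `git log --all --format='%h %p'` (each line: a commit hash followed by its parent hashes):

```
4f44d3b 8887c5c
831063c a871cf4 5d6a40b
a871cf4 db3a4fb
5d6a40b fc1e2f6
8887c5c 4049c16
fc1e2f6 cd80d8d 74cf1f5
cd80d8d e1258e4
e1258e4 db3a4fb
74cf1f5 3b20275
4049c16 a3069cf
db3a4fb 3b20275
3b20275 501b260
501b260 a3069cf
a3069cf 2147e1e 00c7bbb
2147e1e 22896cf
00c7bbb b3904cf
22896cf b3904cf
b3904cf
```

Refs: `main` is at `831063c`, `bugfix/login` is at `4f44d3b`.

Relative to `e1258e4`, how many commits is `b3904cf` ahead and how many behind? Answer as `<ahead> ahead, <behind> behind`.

Reachable from b3904cf: {b3904cf}.
Reachable from e1258e4: {00c7bbb, 2147e1e, 22896cf, 3b20275, 501b260, a3069cf, b3904cf, db3a4fb, e1258e4}.
Only in b3904cf's history (ahead): {} — 0.
Only in e1258e4's history (behind): {00c7bbb, 2147e1e, 22896cf, 3b20275, 501b260, a3069cf, db3a4fb, e1258e4} — 8.

0 ahead, 8 behind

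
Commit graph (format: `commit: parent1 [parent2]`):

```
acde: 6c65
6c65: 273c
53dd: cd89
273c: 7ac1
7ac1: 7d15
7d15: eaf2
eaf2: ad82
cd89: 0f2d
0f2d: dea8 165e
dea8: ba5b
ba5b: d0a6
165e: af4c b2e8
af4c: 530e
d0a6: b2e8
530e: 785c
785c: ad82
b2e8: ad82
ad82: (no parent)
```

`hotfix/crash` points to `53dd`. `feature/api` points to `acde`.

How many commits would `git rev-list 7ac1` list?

4

Walking parent pointers from 7ac1: reachable set = {7ac1, 7d15, ad82, eaf2}.
That is 4 commits.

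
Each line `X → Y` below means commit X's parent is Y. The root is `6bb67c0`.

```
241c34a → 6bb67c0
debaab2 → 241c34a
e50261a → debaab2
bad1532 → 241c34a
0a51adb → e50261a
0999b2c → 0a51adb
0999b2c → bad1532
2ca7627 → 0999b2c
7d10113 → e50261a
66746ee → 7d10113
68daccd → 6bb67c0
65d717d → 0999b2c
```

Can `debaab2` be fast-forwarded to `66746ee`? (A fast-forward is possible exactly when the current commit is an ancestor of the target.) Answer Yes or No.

A fast-forward from debaab2 to 66746ee is possible iff debaab2 is an ancestor of 66746ee.
Ancestors of 66746ee: {241c34a, 66746ee, 6bb67c0, 7d10113, debaab2, e50261a}.
debaab2 is among them, so fast-forward is possible.

Yes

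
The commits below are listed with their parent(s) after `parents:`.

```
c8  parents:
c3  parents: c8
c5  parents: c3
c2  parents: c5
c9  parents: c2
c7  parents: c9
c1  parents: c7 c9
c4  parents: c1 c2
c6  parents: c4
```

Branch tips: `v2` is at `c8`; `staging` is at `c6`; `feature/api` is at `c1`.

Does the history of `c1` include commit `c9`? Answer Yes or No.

Yes

Ancestors of c1 (commits reachable by following parents): {c1, c2, c3, c5, c7, c8, c9}.
c9 is in that set, so it is an ancestor of c1.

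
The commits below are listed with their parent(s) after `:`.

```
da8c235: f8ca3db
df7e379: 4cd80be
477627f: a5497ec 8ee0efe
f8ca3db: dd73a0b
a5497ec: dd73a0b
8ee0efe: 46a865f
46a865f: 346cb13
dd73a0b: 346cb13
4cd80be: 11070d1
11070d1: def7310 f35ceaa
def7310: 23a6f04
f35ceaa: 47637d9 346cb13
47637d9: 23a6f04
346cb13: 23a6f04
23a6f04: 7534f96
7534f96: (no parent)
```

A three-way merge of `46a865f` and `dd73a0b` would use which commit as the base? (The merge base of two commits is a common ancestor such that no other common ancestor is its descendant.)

Ancestors of 46a865f: {23a6f04, 346cb13, 46a865f, 7534f96}.
Ancestors of dd73a0b: {23a6f04, 346cb13, 7534f96, dd73a0b}.
Common ancestors: {23a6f04, 346cb13, 7534f96}.
Among these, 346cb13 is not an ancestor of any other common ancestor — it is the merge base.

346cb13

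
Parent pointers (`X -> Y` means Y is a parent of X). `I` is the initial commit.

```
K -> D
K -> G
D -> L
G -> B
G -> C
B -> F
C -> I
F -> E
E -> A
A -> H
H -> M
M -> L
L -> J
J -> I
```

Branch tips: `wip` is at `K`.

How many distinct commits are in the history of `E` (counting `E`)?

Walking parent pointers from E: reachable set = {A, E, H, I, J, L, M}.
That is 7 commits.

7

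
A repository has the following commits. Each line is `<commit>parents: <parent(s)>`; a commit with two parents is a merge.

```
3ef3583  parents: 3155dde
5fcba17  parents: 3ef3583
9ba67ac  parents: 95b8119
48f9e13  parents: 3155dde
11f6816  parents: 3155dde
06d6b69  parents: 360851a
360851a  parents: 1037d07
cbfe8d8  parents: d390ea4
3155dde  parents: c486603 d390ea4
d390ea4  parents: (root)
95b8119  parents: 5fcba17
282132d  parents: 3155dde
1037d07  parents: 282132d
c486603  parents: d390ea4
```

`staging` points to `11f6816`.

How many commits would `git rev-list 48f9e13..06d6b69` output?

4

Reachable from 06d6b69: {06d6b69, 1037d07, 282132d, 3155dde, 360851a, c486603, d390ea4}.
Reachable from 48f9e13: {3155dde, 48f9e13, c486603, d390ea4}.
In 06d6b69's history but not 48f9e13's: {06d6b69, 1037d07, 282132d, 360851a} — 4 commits.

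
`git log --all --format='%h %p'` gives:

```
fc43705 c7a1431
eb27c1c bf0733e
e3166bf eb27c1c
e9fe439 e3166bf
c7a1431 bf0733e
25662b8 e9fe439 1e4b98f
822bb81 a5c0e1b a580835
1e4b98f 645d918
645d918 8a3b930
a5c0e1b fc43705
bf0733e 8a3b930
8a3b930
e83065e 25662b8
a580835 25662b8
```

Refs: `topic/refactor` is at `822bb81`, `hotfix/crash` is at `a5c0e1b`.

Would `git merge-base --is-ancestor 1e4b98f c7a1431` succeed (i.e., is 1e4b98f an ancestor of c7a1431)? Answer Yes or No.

Ancestors of c7a1431: {8a3b930, bf0733e, c7a1431}.
1e4b98f is not in that set, so it is not an ancestor of c7a1431.

No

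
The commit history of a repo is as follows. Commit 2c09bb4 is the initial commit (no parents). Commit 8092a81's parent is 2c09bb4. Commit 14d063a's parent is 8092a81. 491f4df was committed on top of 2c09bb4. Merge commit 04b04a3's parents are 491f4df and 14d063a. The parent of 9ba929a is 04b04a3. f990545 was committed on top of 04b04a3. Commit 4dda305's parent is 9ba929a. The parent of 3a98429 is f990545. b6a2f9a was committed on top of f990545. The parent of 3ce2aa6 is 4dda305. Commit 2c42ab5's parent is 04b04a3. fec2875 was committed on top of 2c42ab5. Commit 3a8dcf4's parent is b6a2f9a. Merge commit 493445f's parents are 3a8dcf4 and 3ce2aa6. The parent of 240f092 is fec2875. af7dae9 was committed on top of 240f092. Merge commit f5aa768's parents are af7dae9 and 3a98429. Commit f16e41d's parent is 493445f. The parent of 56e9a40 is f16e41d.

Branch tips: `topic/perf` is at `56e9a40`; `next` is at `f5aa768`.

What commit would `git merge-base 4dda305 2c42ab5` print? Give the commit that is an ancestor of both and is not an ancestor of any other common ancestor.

Ancestors of 4dda305: {04b04a3, 14d063a, 2c09bb4, 491f4df, 4dda305, 8092a81, 9ba929a}.
Ancestors of 2c42ab5: {04b04a3, 14d063a, 2c09bb4, 2c42ab5, 491f4df, 8092a81}.
Common ancestors: {04b04a3, 14d063a, 2c09bb4, 491f4df, 8092a81}.
Among these, 04b04a3 is not an ancestor of any other common ancestor — it is the merge base.

04b04a3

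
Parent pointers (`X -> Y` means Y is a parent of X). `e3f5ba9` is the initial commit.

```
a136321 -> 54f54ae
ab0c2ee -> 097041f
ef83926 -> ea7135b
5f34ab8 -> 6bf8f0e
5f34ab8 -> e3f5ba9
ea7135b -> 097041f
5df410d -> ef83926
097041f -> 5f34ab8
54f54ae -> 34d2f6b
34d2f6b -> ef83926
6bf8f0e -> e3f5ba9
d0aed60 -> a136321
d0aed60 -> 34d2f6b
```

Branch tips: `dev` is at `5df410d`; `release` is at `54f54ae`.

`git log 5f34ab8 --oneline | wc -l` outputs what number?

3

Walking parent pointers from 5f34ab8: reachable set = {5f34ab8, 6bf8f0e, e3f5ba9}.
That is 3 commits.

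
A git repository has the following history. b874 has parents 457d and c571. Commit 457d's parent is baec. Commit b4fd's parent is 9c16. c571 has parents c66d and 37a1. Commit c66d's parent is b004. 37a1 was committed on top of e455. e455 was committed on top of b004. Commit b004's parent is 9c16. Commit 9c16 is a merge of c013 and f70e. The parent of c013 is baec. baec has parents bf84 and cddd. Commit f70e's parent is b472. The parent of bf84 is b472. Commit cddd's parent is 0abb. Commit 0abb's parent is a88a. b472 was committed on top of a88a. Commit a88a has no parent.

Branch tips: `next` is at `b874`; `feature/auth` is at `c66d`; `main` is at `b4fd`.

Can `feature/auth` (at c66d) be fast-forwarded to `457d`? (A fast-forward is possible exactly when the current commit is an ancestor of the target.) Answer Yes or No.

A fast-forward from c66d to 457d is possible iff c66d is an ancestor of 457d.
Ancestors of 457d: {0abb, 457d, a88a, b472, baec, bf84, cddd}.
c66d is not among them, so fast-forward is not possible.

No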